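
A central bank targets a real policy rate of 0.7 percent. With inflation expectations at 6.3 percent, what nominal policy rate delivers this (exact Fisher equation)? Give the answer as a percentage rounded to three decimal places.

(1 + i) = (1 + r)(1 + π) = 1.00700 × 1.06300 = 1.070441
i = 1.070441 − 1, so the required nominal rate is 7.044%.

7.044%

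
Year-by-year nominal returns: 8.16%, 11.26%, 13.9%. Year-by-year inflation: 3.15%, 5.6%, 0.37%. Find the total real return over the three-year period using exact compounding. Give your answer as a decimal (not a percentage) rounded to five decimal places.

0.25370

Compound the nominal returns: 1.0816 × 1.1126 × 1.1390 = 1.370659.
Compound inflation: 1.0315 × 1.0560 × 1.0037 = 1.093294.
Deflate: 1.370659 / 1.093294 = 1.253696.
Total real return = 1.253696 − 1 → 0.25370.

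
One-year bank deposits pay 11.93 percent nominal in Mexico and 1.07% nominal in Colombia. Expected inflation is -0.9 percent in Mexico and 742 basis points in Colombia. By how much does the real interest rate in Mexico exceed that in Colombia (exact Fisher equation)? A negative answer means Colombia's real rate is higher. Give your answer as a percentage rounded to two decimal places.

18.86%

Mexico: (1 + 0.1193)/(1 − 0.0090) − 1 = 12.9465%
Colombia: (1 + 0.0107)/(1 + 0.0742) − 1 = -5.9114%
Differential = 12.9465% − (-5.9114%) = 18.8579% → 18.86%.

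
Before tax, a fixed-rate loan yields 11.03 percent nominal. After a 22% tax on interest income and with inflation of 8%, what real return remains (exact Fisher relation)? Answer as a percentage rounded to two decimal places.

0.56%

After-tax nominal return = 11.03% × (1 − 0.22) = 8.6034%.
1 + r = 1.086034 / 1.08000 = 1.005587
After-tax real rate = 1.005587 − 1 → 0.56%.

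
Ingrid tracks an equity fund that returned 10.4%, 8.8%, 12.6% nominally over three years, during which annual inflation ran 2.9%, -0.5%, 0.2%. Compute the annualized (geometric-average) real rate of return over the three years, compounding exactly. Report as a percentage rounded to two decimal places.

Nominal growth factor = 1.1040 × 1.0880 × 1.1260 = 1.35249715
Price-level growth factor = 1.0290 × 0.9950 × 1.0020 = 1.02590271
Real growth factor = 1.35249715 / 1.02590271 = 1.31834836
Annualized real rate = 1.31834836^(1/3) − 1 = 9.6504% → 9.65%.

9.65%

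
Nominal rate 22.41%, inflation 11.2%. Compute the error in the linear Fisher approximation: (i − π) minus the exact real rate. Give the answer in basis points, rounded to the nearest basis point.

113 basis points

Approximate: r ≈ 22.410% − 11.200% = 11.2100%
Exact: (1 + 0.2241)/(1 + 0.1120) − 1 = 10.0809%
Error = 11.2100% − 10.0809% = 1.1291% → 113 basis points.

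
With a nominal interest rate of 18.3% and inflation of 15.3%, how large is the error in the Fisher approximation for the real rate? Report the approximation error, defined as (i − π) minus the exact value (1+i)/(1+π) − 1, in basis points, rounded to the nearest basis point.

40 basis points

Approximate: r ≈ 18.300% − 15.300% = 3.0000%
Exact: (1 + 0.1830)/(1 + 0.1530) − 1 = 2.6019%
Error = 3.0000% − 2.6019% = 0.3981% → 40 basis points.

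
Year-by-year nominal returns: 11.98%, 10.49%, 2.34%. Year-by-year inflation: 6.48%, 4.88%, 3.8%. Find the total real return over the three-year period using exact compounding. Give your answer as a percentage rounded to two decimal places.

9.23%

Compound the nominal returns: 1.1198 × 1.1049 × 1.0234 = 1.266219.
Compound inflation: 1.0648 × 1.0488 × 1.0380 = 1.159199.
Deflate: 1.266219 / 1.159199 = 1.092322.
Total real return = 1.092322 − 1 → 9.23%.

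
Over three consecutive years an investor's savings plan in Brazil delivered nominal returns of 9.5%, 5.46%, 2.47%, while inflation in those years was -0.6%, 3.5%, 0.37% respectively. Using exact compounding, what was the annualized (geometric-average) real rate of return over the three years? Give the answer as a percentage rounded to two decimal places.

Compound the nominal returns: 1.0950 × 1.0546 × 1.0247 = 1.18331024.
Compound inflation: 0.9940 × 1.0350 × 1.0037 = 1.03259652.
Deflate: 1.18331024 / 1.03259652 = 1.14595606.
Annualized real rate = 1.14595606^(1/3) − 1 = 4.6460% → 4.65%.

4.65%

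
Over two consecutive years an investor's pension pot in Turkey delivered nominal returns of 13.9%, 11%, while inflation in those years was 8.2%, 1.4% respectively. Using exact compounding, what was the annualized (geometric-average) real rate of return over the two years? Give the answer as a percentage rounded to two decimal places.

7.35%

Compound the nominal returns: 1.1390 × 1.1100 = 1.26429000.
Compound inflation: 1.0820 × 1.0140 = 1.09714800.
Deflate: 1.26429000 / 1.09714800 = 1.15234225.
Annualized real rate = 1.15234225^(1/2) − 1 = 7.3472% → 7.35%.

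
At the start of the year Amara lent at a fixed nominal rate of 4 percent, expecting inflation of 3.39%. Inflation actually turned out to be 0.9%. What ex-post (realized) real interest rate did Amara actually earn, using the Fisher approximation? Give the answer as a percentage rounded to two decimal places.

Ex-post: 4% − 0.9% = 3.100%
So the realized real rate is 3.10%.

3.10%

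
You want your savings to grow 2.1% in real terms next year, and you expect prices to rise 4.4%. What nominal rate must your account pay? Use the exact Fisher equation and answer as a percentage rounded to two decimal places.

(1 + i) = (1 + r)(1 + π) = 1.02100 × 1.04400 = 1.065924
i = 1.065924 − 1, so the required nominal rate is 6.59%.

6.59%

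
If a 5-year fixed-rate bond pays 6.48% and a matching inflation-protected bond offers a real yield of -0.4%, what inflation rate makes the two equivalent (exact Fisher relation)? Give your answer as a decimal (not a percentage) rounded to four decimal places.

0.0691

(1 + π) = (1 + i)/(1 + r) = 1.06480 / 0.99600 = 1.069076
Break-even inflation = 1.069076 − 1 → 0.0691.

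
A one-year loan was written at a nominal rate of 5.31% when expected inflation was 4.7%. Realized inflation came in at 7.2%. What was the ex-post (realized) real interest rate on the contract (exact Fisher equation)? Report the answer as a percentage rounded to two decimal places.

Ex-post: (1 + 0.0531)/(1 + 0.0720) − 1 = -1.7631%
So the realized real rate is -1.76%.

-1.76%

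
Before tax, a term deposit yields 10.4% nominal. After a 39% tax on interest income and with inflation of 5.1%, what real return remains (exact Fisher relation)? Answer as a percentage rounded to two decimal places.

After-tax nominal return = 10.4% × (1 − 0.39) = 6.3440%.
1 + r = 1.06344 / 1.05100 = 1.011836
After-tax real rate = 1.011836 − 1 → 1.18%.

1.18%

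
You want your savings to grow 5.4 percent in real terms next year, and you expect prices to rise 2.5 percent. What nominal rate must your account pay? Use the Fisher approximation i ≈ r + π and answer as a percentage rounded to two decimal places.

i ≈ r + π = 5.4% + 2.5% = 7.90%.

7.90%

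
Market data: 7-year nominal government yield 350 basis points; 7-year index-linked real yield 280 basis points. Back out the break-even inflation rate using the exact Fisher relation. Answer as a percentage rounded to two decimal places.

(1 + π) = (1 + i)/(1 + r) = 1.03500 / 1.02800 = 1.006809
Break-even inflation = 1.006809 − 1 → 0.68%.

0.68%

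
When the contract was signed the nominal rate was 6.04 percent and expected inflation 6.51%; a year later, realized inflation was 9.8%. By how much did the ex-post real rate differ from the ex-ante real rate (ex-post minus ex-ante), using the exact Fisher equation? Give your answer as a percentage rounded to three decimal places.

Ex-ante: (1 + 0.0604)/(1 + 0.0651) − 1 = -0.4413%
Ex-post: (1 + 0.0604)/(1 + 0.0980) − 1 = -3.4244%
Difference (ex-post − ex-ante) = -2.9831% → -2.983%.

-2.983%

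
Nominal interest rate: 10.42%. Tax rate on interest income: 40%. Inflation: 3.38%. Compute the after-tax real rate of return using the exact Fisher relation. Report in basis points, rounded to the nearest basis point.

After-tax nominal return = 10.42% × (1 − 0.4) = 6.2520%.
1 + r = 1.06252 / 1.03380 = 1.027781
After-tax real rate = 1.027781 − 1 → 278 basis points.

278 basis points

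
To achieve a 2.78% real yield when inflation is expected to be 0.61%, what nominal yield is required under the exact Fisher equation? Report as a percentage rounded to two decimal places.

3.41%

(1 + i) = (1 + r)(1 + π) = 1.02780 × 1.00610 = 1.03406958
i = 1.03406958 − 1, so the required nominal rate is 3.41%.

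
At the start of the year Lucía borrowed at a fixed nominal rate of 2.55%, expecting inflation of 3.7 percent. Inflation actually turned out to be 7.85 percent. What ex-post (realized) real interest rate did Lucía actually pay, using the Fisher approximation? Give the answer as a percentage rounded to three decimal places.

-5.300%

Ex-post: 2.55% − 7.85% = -5.300%
So the realized real rate is -5.300%.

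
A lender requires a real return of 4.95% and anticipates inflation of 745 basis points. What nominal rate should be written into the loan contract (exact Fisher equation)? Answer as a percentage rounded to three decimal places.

(1 + i) = (1 + r)(1 + π) = 1.04950 × 1.07450 = 1.12768775
i = 1.12768775 − 1, so the required nominal rate is 12.769%.

12.769%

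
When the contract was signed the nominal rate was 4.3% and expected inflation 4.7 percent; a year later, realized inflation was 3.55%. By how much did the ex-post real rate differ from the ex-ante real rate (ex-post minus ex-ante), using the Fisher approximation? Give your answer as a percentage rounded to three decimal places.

Ex-ante: 4.3% − 4.7% = -0.400%
Ex-post: 4.3% − 3.55% = 0.750%
Difference (ex-post − ex-ante) = 1.1500% → 1.150%.

1.150%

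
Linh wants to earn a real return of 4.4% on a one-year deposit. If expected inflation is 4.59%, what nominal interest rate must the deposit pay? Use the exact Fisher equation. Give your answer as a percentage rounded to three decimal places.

9.192%

(1 + i) = (1 + r)(1 + π) = 1.04400 × 1.04590 = 1.0919196
i = 1.0919196 − 1, so the required nominal rate is 9.192%.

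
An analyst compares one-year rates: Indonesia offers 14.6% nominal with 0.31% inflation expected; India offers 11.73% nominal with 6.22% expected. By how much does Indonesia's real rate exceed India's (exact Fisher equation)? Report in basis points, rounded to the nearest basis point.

906 basis points

Indonesia: (1 + 0.1460)/(1 + 0.0031) − 1 = 14.2458%
India: (1 + 0.1173)/(1 + 0.0622) − 1 = 5.1873%
Differential = 14.2458% − 5.1873% = 9.0585% → 906 basis points.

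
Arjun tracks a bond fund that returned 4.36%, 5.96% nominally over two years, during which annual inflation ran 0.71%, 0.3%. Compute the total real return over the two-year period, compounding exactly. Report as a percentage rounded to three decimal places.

9.472%

Nominal growth factor = 1.0436 × 1.0596 = 1.105799
Price-level growth factor = 1.0071 × 1.0030 = 1.010121
Real growth factor = 1.105799 / 1.010121 = 1.094719
Total real return = 1.094719 − 1 → 9.472%.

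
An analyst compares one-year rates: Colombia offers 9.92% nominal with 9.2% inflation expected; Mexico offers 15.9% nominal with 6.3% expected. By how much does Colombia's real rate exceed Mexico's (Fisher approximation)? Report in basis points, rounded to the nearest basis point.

Colombia: 9.92% − 9.2% = 0.720%
Mexico: 15.9% − 6.3% = 9.600%
Differential = -8.880% → -888 basis points.

-888 basis points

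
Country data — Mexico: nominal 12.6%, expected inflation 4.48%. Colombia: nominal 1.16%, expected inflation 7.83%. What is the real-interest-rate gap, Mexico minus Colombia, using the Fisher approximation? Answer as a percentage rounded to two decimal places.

Mexico: 12.6% − 4.48% = 8.120%
Colombia: 1.16% − 7.83% = -6.670%
Differential = 14.790% → 14.79%.

14.79%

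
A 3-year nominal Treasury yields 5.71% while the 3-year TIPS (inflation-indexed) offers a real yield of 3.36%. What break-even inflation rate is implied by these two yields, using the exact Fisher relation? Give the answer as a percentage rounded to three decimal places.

(1 + π) = (1 + i)/(1 + r) = 1.05710 / 1.03360 = 1.022736
Break-even inflation = 1.022736 − 1 → 2.274%.

2.274%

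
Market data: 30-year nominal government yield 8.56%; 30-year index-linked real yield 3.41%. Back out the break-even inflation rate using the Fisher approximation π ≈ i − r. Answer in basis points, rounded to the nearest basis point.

515 basis points

π ≈ i − r = 8.56% − 3.41% → 515 basis points.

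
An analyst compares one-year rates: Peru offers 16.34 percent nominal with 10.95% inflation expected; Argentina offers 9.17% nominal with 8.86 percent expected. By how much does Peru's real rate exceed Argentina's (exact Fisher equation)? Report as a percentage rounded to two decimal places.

4.57%

Peru: (1 + 0.1634)/(1 + 0.1095) − 1 = 4.8580%
Argentina: (1 + 0.0917)/(1 + 0.0886) − 1 = 0.2848%
Differential = 4.8580% − 0.2848% = 4.5733% → 4.57%.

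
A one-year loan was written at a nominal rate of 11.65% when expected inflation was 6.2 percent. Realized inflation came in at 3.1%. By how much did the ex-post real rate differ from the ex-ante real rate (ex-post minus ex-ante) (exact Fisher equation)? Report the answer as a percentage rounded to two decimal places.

Ex-ante: (1 + 0.1165)/(1 + 0.0620) − 1 = 5.1318%
Ex-post: (1 + 0.1165)/(1 + 0.0310) − 1 = 8.2929%
Difference (ex-post − ex-ante) = 3.1611% → 3.16%.

3.16%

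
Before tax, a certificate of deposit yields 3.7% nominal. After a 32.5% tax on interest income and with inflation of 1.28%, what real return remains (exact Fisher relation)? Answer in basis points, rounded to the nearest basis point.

120 basis points

After-tax nominal return = 3.7% × (1 − 0.325) = 2.4975%.
1 + r = 1.024975 / 1.01280 = 1.012021
After-tax real rate = 1.012021 − 1 → 120 basis points.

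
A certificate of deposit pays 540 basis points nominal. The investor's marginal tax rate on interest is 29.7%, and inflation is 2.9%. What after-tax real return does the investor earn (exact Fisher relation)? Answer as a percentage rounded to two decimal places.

After-tax nominal return = 5.4% × (1 − 0.297) = 3.7962%.
1 + r = 1.037962 / 1.02900 = 1.008709
After-tax real rate = 1.008709 − 1 → 0.87%.

0.87%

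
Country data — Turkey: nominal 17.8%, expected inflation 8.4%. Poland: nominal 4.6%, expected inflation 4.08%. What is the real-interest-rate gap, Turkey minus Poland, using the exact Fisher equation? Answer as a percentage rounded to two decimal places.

Turkey: (1 + 0.1780)/(1 + 0.0840) − 1 = 8.6716%
Poland: (1 + 0.0460)/(1 + 0.0408) − 1 = 0.4996%
Differential = 8.6716% − 0.4996% = 8.1720% → 8.17%.

8.17%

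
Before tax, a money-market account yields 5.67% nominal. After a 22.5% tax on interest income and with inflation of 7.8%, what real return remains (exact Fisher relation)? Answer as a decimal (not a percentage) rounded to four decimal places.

-0.0316

After-tax nominal return = 5.67% × (1 − 0.225) = 4.39425%.
1 + r = 1.0439425 / 1.07800 = 0.968407
After-tax real rate = 0.968407 − 1 → -0.0316.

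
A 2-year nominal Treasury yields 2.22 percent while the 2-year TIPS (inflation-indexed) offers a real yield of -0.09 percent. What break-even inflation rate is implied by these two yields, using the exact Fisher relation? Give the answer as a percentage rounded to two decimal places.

2.31%

(1 + π) = (1 + i)/(1 + r) = 1.02220 / 0.99910 = 1.023121
Break-even inflation = 1.023121 − 1 → 2.31%.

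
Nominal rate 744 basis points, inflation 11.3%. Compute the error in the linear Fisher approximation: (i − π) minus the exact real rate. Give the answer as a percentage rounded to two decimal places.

-0.39%

Approximate: r ≈ 7.440% − 11.300% = -3.8600%
Exact: (1 + 0.0744)/(1 + 0.1130) − 1 = -3.4681%
Error = -3.8600% − (-3.4681%) = -0.3919% → -0.39%.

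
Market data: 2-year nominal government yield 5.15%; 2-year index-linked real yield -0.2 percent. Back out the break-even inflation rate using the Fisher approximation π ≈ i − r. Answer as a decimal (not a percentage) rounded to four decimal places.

0.0535

π ≈ i − r = 5.15% − (-0.2%) → 0.0535.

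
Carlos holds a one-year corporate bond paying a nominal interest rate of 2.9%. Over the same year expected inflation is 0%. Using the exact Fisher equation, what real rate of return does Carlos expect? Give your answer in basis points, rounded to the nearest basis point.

290 basis points

1 + r = 1.02900 / 1.00000 = 1.029000
r = 1.029000 − 1 = 2.9000%, i.e. 290 basis points.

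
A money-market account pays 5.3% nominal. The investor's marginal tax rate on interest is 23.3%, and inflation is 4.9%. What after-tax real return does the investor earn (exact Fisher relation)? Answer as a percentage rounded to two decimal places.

After-tax nominal return = 5.3% × (1 − 0.233) = 4.0651%.
1 + r = 1.040651 / 1.04900 = 0.992041
After-tax real rate = 0.992041 − 1 → -0.80%.

-0.80%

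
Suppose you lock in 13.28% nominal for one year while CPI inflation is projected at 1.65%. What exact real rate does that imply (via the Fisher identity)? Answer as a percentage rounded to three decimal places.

By the Fisher identity, 1 + r = (1 + i)/(1 + π).
1 + r = 1.13280 / 1.01650 = 1.114412
r = 1.114412 − 1 = 11.4412%, i.e. 11.441%.

11.441%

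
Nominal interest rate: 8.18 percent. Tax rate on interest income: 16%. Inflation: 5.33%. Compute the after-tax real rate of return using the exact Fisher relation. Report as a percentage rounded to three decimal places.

1.463%

After-tax nominal return = 8.18% × (1 − 0.16) = 6.8712%.
1 + r = 1.068712 / 1.05330 = 1.014632
After-tax real rate = 1.014632 − 1 → 1.463%.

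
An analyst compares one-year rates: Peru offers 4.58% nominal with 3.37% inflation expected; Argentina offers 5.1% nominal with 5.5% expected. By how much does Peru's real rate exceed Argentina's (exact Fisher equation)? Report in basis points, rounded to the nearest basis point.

Peru: (1 + 0.0458)/(1 + 0.0337) − 1 = 1.1706%
Argentina: (1 + 0.0510)/(1 + 0.0550) − 1 = -0.3791%
Differential = 1.1706% − (-0.3791%) = 1.5497% → 155 basis points.

155 basis points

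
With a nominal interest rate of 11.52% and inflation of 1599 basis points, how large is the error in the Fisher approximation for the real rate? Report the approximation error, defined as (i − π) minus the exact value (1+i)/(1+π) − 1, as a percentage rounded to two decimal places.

-0.62%

Approximate: r ≈ 11.520% − 15.990% = -4.4700%
Exact: (1 + 0.1152)/(1 + 0.1599) − 1 = -3.8538%
Error = -4.4700% − (-3.8538%) = -0.6162% → -0.62%.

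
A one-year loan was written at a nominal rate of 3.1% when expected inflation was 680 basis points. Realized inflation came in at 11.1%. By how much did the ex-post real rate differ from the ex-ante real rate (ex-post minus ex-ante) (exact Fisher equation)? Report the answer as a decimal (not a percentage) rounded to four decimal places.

Ex-ante: (1 + 0.0310)/(1 + 0.0680) − 1 = -3.4644%
Ex-post: (1 + 0.0310)/(1 + 0.1110) − 1 = -7.2007%
Difference (ex-post − ex-ante) = -3.7363% → -0.0374.

-0.0374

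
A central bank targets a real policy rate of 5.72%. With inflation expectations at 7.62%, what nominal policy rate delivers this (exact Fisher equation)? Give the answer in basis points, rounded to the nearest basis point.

1378 basis points

(1 + i) = (1 + r)(1 + π) = 1.05720 × 1.07620 = 1.13775864
i = 1.13775864 − 1, so the required nominal rate is 1378 basis points.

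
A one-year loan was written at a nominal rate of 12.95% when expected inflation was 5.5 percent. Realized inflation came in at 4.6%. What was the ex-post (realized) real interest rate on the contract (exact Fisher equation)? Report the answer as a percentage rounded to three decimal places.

Ex-post: (1 + 0.1295)/(1 + 0.0460) − 1 = 7.9828%
So the realized real rate is 7.983%.

7.983%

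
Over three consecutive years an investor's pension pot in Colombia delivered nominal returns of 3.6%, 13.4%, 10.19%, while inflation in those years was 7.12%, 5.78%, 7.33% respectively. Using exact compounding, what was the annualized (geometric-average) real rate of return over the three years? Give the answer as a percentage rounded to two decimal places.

2.10%

Nominal growth factor = 1.0360 × 1.1340 × 1.1019 = 1.29453857
Price-level growth factor = 1.0712 × 1.0578 × 1.0733 = 1.21617272
Real growth factor = 1.29453857 / 1.21617272 = 1.06443645
Annualized real rate = 1.06443645^(1/3) − 1 = 2.1033% → 2.10%.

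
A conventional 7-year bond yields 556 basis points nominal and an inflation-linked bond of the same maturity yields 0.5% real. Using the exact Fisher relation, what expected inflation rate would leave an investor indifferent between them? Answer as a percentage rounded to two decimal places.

5.03%

(1 + π) = (1 + i)/(1 + r) = 1.05560 / 1.00500 = 1.050348
Break-even inflation = 1.050348 − 1 → 5.03%.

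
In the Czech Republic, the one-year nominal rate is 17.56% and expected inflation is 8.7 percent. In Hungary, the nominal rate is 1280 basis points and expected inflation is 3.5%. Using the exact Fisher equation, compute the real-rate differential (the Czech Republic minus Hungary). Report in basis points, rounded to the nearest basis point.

-83 basis points

The Czech Republic: (1 + 0.1756)/(1 + 0.0870) − 1 = 8.1509%
Hungary: (1 + 0.1280)/(1 + 0.0350) − 1 = 8.9855%
Differential = 8.1509% − 8.9855% = -0.8346% → -83 basis points.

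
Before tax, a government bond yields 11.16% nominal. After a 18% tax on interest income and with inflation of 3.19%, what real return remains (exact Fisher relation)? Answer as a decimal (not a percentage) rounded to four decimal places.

After-tax nominal return = 11.16% × (1 − 0.18) = 9.1512%.
1 + r = 1.091512 / 1.03190 = 1.057769
After-tax real rate = 1.057769 − 1 → 0.0578.

0.0578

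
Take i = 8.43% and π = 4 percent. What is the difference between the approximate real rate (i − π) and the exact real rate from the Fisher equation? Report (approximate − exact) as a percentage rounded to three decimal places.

0.170%

Approximate: r ≈ 8.430% − 4.000% = 4.4300%
Exact: (1 + 0.0843)/(1 + 0.0400) − 1 = 4.2596%
Error = 4.4300% − 4.2596% = 0.1704% → 0.170%.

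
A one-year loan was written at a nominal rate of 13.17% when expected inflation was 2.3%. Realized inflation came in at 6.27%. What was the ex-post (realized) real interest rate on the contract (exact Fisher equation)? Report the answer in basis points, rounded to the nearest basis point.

649 basis points

Ex-post: (1 + 0.1317)/(1 + 0.0627) − 1 = 6.4929%
So the realized real rate is 649 basis points.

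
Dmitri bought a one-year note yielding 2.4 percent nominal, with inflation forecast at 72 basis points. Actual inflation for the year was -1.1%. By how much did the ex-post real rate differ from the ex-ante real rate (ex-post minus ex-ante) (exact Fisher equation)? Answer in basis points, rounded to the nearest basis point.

Ex-ante: (1 + 0.0240)/(1 + 0.0072) − 1 = 1.6680%
Ex-post: (1 + 0.0240)/(1 − 0.0110) − 1 = 3.5389%
Difference (ex-post − ex-ante) = 1.8709% → 187 basis points.

187 basis points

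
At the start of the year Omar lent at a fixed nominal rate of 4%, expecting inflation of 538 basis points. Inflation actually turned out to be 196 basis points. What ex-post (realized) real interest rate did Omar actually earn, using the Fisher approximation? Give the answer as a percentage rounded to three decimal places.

2.040%

Ex-post: 4% − 1.96% = 2.040%
So the realized real rate is 2.040%.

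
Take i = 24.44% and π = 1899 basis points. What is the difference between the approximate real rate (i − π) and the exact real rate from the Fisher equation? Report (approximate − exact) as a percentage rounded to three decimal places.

Approximate: r ≈ 24.440% − 18.990% = 5.4500%
Exact: (1 + 0.2444)/(1 + 0.1899) − 1 = 4.5802%
Error = 5.4500% − 4.5802% = 0.8698% → 0.870%.

0.870%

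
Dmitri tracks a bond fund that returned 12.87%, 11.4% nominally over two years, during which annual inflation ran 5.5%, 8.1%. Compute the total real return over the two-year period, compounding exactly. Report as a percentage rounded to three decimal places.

10.252%

Compound the nominal returns: 1.1287 × 1.1140 = 1.257372.
Compound inflation: 1.0550 × 1.0810 = 1.140455.
Deflate: 1.257372 / 1.140455 = 1.102518.
Total real return = 1.102518 − 1 → 10.252%.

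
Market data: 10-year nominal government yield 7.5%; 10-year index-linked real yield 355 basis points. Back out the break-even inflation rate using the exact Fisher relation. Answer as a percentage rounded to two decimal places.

3.81%

(1 + π) = (1 + i)/(1 + r) = 1.07500 / 1.03550 = 1.038146
Break-even inflation = 1.038146 − 1 → 3.81%.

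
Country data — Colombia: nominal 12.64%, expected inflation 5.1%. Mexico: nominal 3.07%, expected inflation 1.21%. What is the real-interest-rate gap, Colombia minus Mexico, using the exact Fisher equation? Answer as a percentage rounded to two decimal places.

Colombia: (1 + 0.1264)/(1 + 0.0510) − 1 = 7.1741%
Mexico: (1 + 0.0307)/(1 + 0.0121) − 1 = 1.8378%
Differential = 7.1741% − 1.8378% = 5.3364% → 5.34%.

5.34%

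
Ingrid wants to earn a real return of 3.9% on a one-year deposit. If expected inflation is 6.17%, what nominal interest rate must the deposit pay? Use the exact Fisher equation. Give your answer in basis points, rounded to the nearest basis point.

(1 + i) = (1 + r)(1 + π) = 1.03900 × 1.06170 = 1.1031063
i = 1.1031063 − 1, so the required nominal rate is 1031 basis points.

1031 basis points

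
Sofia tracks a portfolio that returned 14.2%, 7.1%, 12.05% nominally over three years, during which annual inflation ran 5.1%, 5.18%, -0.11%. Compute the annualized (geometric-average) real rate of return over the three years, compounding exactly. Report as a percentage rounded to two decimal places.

Nominal growth factor = 1.1420 × 1.0710 × 1.1205 = 1.37046338
Price-level growth factor = 1.0510 × 1.0518 × 0.9989 = 1.10422581
Real growth factor = 1.37046338 / 1.10422581 = 1.24110790
Annualized real rate = 1.24110790^(1/3) − 1 = 7.4657% → 7.47%.

7.47%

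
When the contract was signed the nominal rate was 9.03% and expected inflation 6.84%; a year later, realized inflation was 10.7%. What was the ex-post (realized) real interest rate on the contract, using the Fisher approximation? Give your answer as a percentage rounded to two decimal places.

Ex-post: 9.03% − 10.7% = -1.670%
So the realized real rate is -1.67%.

-1.67%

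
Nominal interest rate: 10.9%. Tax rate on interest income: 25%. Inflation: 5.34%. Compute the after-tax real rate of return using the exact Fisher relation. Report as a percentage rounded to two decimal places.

2.69%

After-tax nominal return = 10.9% × (1 − 0.25) = 8.1750%.
1 + r = 1.08175 / 1.05340 = 1.026913
After-tax real rate = 1.026913 − 1 → 2.69%.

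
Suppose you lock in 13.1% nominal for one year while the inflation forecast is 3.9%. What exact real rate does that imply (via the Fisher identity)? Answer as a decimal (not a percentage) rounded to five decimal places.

0.08855

By the Fisher identity, 1 + r = (1 + i)/(1 + π).
1 + r = 1.13100 / 1.03900 = 1.088547
r = 1.088547 − 1 = 8.8547%, i.e. 0.08855.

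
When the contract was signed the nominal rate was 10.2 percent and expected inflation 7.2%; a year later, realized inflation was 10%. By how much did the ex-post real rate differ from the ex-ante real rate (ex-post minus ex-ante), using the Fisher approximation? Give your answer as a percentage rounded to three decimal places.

Ex-ante: 10.2% − 7.2% = 3.000%
Ex-post: 10.2% − 10% = 0.200%
Difference (ex-post − ex-ante) = -2.8000% → -2.800%.

-2.800%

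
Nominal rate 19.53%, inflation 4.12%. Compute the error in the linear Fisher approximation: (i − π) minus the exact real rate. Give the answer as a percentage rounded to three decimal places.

Approximate: r ≈ 19.530% − 4.120% = 15.4100%
Exact: (1 + 0.1953)/(1 + 0.0412) − 1 = 14.8002%
Error = 15.4100% − 14.8002% = 0.6098% → 0.610%.

0.610%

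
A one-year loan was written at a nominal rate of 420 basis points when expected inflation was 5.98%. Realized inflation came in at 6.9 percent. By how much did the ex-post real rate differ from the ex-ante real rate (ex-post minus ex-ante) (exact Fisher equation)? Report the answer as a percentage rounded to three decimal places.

-0.846%

Ex-ante: (1 + 0.0420)/(1 + 0.0598) − 1 = -1.6796%
Ex-post: (1 + 0.0420)/(1 + 0.0690) − 1 = -2.5257%
Difference (ex-post − ex-ante) = -0.8462% → -0.846%.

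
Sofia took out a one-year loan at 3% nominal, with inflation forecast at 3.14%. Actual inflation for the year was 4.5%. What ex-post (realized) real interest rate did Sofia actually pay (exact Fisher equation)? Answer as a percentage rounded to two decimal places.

Ex-post: (1 + 0.0300)/(1 + 0.0450) − 1 = -1.4354%
So the realized real rate is -1.44%.

-1.44%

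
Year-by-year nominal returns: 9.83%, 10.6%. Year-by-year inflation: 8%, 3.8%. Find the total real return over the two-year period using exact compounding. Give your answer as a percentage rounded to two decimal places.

Nominal growth factor = 1.0983 × 1.1060 = 1.214720
Price-level growth factor = 1.0800 × 1.0380 = 1.121040
Real growth factor = 1.214720 / 1.121040 = 1.083565
Total real return = 1.083565 − 1 → 8.36%.

8.36%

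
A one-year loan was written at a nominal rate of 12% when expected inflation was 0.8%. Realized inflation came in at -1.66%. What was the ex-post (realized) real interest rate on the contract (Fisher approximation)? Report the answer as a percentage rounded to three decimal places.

Ex-post: 12% − (-1.66%) = 13.660%
So the realized real rate is 13.660%.

13.660%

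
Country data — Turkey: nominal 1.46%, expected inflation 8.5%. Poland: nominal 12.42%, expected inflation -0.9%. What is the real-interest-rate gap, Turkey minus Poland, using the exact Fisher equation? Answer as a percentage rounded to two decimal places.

Turkey: (1 + 0.0146)/(1 + 0.0850) − 1 = -6.4885%
Poland: (1 + 0.1242)/(1 − 0.0090) − 1 = 13.4410%
Differential = -6.4885% − 13.4410% = -19.9294% → -19.93%.

-19.93%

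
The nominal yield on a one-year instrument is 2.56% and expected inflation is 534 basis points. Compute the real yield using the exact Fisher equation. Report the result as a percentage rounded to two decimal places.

-2.64%

By the Fisher identity, 1 + r = (1 + i)/(1 + π).
1 + r = 1.02560 / 1.05340 = 0.973609
r = 0.973609 − 1 = -2.6391%, i.e. -2.64%.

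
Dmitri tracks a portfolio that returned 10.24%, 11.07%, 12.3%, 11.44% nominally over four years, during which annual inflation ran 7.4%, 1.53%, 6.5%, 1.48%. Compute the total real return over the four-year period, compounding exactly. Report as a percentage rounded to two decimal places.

30.03%

Compound the nominal returns: 1.1024 × 1.1107 × 1.1230 × 1.1144 = 1.532346.
Compound inflation: 1.0740 × 1.0153 × 1.0650 × 1.0148 = 1.178498.
Deflate: 1.532346 / 1.178498 = 1.300254.
Total real return = 1.300254 − 1 → 30.03%.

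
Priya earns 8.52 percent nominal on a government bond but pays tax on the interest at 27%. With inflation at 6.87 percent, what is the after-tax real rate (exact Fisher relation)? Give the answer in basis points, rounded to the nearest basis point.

-61 basis points

After-tax nominal return = 8.52% × (1 − 0.27) = 6.2196%.
1 + r = 1.062196 / 1.06870 = 0.993914
After-tax real rate = 0.993914 − 1 → -61 basis points.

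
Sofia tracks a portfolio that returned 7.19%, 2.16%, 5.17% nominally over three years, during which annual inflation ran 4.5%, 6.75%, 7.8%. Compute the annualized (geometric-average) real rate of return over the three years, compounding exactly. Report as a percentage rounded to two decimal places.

-1.43%

Nominal growth factor = 1.0719 × 1.0216 × 1.0517 = 1.15166728
Price-level growth factor = 1.0450 × 1.0675 × 1.0780 = 1.20254943
Real growth factor = 1.15166728 / 1.20254943 = 0.95768811
Annualized real rate = 0.95768811^(1/3) − 1 = -1.4308% → -1.43%.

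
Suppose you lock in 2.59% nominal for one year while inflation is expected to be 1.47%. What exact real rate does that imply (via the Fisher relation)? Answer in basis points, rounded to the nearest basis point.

110 basis points

By the Fisher relation, 1 + r = (1 + i)/(1 + π).
1 + r = 1.02590 / 1.01470 = 1.011038
r = 1.011038 − 1 = 1.1038%, i.e. 110 basis points.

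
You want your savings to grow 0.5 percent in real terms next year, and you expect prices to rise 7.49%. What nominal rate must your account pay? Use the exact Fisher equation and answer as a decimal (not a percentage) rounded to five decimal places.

(1 + i) = (1 + r)(1 + π) = 1.00500 × 1.07490 = 1.0802745
i = 1.0802745 − 1, so the required nominal rate is 0.08027.

0.08027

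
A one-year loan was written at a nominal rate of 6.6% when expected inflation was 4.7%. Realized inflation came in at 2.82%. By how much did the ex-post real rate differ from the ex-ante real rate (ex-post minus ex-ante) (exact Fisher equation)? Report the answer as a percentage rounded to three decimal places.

1.862%

Ex-ante: (1 + 0.0660)/(1 + 0.0470) − 1 = 1.8147%
Ex-post: (1 + 0.0660)/(1 + 0.0282) − 1 = 3.6763%
Difference (ex-post − ex-ante) = 1.8616% → 1.862%.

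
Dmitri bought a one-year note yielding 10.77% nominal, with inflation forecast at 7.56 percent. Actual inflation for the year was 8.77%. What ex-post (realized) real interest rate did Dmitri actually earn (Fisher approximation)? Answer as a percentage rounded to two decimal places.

Ex-post: 10.77% − 8.77% = 2.000%
So the realized real rate is 2.00%.

2.00%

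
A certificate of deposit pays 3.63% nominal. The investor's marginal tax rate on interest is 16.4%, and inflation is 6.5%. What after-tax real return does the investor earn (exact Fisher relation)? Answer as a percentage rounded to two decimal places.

-3.25%

After-tax nominal return = 3.63% × (1 − 0.164) = 3.03468%.
1 + r = 1.0303468 / 1.06500 = 0.967462
After-tax real rate = 0.967462 − 1 → -3.25%.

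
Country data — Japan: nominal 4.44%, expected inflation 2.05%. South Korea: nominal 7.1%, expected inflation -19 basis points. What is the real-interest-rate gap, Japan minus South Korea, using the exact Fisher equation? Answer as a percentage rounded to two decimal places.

Japan: (1 + 0.0444)/(1 + 0.0205) − 1 = 2.3420%
South Korea: (1 + 0.0710)/(1 − 0.0019) − 1 = 7.3039%
Differential = 2.3420% − 7.3039% = -4.9619% → -4.96%.

-4.96%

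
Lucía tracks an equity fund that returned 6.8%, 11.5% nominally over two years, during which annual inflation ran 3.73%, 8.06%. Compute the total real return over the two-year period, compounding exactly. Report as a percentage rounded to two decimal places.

6.24%

Compound the nominal returns: 1.0680 × 1.1150 = 1.190820.
Compound inflation: 1.0373 × 1.0806 = 1.120906.
Deflate: 1.190820 / 1.120906 = 1.062372.
Total real return = 1.062372 − 1 → 6.24%.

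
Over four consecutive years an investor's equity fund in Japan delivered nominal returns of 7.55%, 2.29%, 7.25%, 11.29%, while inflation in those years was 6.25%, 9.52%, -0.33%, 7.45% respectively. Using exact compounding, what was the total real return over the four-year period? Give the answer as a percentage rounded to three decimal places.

Nominal growth factor = 1.0755 × 1.0229 × 1.0725 × 1.1129 = 1.313098
Price-level growth factor = 1.0625 × 1.0952 × 0.9967 × 1.0745 = 1.246216
Real growth factor = 1.313098 / 1.246216 = 1.053668
Total real return = 1.053668 − 1 → 5.367%.

5.367%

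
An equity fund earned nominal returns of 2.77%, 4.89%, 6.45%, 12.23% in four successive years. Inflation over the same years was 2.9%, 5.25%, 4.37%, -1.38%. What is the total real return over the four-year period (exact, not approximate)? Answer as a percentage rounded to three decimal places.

Compound the nominal returns: 1.0277 × 1.0489 × 1.0645 × 1.1223 = 1.287820.
Compound inflation: 1.0290 × 1.0525 × 1.0437 × 0.9862 = 1.114752.
Deflate: 1.287820 / 1.114752 = 1.155252.
Total real return = 1.155252 − 1 → 15.525%.

15.525%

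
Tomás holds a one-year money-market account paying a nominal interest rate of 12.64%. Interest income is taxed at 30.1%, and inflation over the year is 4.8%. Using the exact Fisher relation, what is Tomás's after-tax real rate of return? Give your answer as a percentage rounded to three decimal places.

After-tax nominal return = 12.64% × (1 − 0.301) = 8.83536%.
1 + r = 1.0883536 / 1.04800 = 1.0385053
After-tax real rate = 1.0385053 − 1 → 3.851%.

3.851%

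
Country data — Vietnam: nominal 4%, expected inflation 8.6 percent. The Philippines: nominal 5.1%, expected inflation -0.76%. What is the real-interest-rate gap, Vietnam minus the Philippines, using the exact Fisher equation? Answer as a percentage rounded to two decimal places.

Vietnam: (1 + 0.0400)/(1 + 0.0860) − 1 = -4.2357%
The Philippines: (1 + 0.0510)/(1 − 0.0076) − 1 = 5.9049%
Differential = -4.2357% − 5.9049% = -10.1406% → -10.14%.

-10.14%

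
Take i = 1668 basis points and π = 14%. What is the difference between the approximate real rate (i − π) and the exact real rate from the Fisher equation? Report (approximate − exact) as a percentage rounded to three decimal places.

Approximate: r ≈ 16.680% − 14.000% = 2.6800%
Exact: (1 + 0.1668)/(1 + 0.1400) − 1 = 2.3509%
Error = 2.6800% − 2.3509% = 0.3291% → 0.329%.

0.329%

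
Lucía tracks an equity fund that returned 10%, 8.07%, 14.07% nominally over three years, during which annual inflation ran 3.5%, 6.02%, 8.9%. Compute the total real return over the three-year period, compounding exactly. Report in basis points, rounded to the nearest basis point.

1348 basis points

Nominal growth factor = 1.1000 × 1.0807 × 1.1407 = 1.356030
Price-level growth factor = 1.0350 × 1.0602 × 1.0890 = 1.194967
Real growth factor = 1.356030 / 1.194967 = 1.134784
Total real return = 1.134784 − 1 → 1348 basis points.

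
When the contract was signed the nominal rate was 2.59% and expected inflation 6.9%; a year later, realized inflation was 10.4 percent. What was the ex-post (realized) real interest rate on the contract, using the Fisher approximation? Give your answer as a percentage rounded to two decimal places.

-7.81%

Ex-post: 2.59% − 10.4% = -7.810%
So the realized real rate is -7.81%.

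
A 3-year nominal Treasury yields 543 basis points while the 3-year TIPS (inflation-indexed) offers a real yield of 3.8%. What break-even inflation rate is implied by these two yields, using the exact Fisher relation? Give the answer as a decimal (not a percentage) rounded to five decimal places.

0.01570

(1 + π) = (1 + i)/(1 + r) = 1.05430 / 1.03800 = 1.015703
Break-even inflation = 1.015703 − 1 → 0.01570.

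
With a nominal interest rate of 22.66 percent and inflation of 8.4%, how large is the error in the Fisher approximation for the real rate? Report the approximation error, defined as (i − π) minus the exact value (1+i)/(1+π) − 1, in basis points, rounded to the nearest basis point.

Approximate: r ≈ 22.660% − 8.400% = 14.2600%
Exact: (1 + 0.2266)/(1 + 0.0840) − 1 = 13.15498%
Error = 14.2600% − 13.15498% = 1.10502% → 111 basis points.

111 basis points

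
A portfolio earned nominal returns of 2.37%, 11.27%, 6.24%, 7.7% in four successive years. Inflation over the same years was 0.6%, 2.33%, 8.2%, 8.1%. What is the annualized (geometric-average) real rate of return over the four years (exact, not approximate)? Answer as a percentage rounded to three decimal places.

Compound the nominal returns: 1.0237 × 1.1127 × 1.0624 × 1.0770 = 1.30333049.
Compound inflation: 1.0060 × 1.0233 × 1.0820 × 1.0810 = 1.20407603.
Deflate: 1.30333049 / 1.20407603 = 1.08243206.
Annualized real rate = 1.08243206^(1/4) − 1 = 2.0000% → 2.000%.

2.000%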